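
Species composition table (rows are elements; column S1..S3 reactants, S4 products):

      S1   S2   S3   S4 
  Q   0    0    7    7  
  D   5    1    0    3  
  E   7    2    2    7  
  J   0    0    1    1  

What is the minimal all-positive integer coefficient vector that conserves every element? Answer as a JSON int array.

Coefficients: [1, 4, 3, 3]

Q: 1·0+4·0+3·7 = 21 | 3·7 = 21
D: 1·5+4·1+3·0 = 9 | 3·3 = 9
E: 1·7+4·2+3·2 = 21 | 3·7 = 21
J: 1·0+4·0+3·1 = 3 | 3·1 = 3
gcd(1,4,3,3) = 1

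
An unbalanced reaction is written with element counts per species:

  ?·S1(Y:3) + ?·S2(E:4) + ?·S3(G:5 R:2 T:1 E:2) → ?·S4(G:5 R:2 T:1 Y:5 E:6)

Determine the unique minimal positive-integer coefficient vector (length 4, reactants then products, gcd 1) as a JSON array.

G: 5·0+3·0+3·5 = 15 | 3·5 = 15
R: 5·0+3·0+3·2 = 6 | 3·2 = 6
T: 5·0+3·0+3·1 = 3 | 3·1 = 3
Y: 5·3+3·0+3·0 = 15 | 3·5 = 15
E: 5·0+3·4+3·2 = 18 | 3·6 = 18
gcd(5,3,3,3) = 1

Coefficients: [5, 3, 3, 3]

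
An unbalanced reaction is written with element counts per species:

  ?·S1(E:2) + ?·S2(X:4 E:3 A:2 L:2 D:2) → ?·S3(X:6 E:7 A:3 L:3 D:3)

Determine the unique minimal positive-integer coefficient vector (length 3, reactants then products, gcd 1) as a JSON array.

X: 5·0+6·4 = 24 | 4·6 = 24
E: 5·2+6·3 = 28 | 4·7 = 28
A: 5·0+6·2 = 12 | 4·3 = 12
L: 5·0+6·2 = 12 | 4·3 = 12
D: 5·0+6·2 = 12 | 4·3 = 12
gcd(5,6,4) = 1

Coefficients: [5, 6, 4]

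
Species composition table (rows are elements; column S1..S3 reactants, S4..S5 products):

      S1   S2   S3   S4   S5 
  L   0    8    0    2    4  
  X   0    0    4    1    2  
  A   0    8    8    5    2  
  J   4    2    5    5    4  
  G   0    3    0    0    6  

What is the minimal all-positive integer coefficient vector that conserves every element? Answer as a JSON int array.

L: 5·0+2·8+2·0 = 16 | 6·2+1·4 = 16
X: 5·0+2·0+2·4 = 8 | 6·1+1·2 = 8
A: 5·0+2·8+2·8 = 32 | 6·5+1·2 = 32
J: 5·4+2·2+2·5 = 34 | 6·5+1·4 = 34
G: 5·0+2·3+2·0 = 6 | 6·0+1·6 = 6
gcd(5,2,2,6,1) = 1

Coefficients: [5, 2, 2, 6, 1]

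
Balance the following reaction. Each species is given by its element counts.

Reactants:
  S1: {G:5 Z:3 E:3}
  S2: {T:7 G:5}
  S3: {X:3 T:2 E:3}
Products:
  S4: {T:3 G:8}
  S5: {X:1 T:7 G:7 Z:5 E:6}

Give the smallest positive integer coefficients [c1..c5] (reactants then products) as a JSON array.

X: 5·0+4·0+1·3 = 3 | 3·0+3·1 = 3
T: 5·0+4·7+1·2 = 30 | 3·3+3·7 = 30
G: 5·5+4·5+1·0 = 45 | 3·8+3·7 = 45
Z: 5·3+4·0+1·0 = 15 | 3·0+3·5 = 15
E: 5·3+4·0+1·3 = 18 | 3·0+3·6 = 18
gcd(5,4,1,3,3) = 1

Coefficients: [5, 4, 1, 3, 3]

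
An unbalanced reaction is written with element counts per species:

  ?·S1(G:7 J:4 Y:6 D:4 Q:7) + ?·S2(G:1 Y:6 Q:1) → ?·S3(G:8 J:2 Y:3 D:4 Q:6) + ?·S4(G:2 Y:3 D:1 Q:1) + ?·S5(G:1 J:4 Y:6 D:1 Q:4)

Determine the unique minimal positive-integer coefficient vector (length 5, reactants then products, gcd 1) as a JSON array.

G: 3·7+1·1 = 22 | 2·8+2·2+2·1 = 22
J: 3·4+1·0 = 12 | 2·2+2·0+2·4 = 12
Y: 3·6+1·6 = 24 | 2·3+2·3+2·6 = 24
D: 3·4+1·0 = 12 | 2·4+2·1+2·1 = 12
Q: 3·7+1·1 = 22 | 2·6+2·1+2·4 = 22
gcd(3,1,2,2,2) = 1

Coefficients: [3, 1, 2, 2, 2]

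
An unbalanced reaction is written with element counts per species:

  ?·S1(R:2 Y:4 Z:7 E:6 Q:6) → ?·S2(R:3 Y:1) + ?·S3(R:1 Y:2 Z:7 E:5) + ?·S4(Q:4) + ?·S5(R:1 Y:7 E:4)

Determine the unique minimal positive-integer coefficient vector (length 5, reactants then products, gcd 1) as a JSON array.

R: 4·2 = 8 | 1·3+4·1+6·0+1·1 = 8
Y: 4·4 = 16 | 1·1+4·2+6·0+1·7 = 16
Z: 4·7 = 28 | 1·0+4·7+6·0+1·0 = 28
E: 4·6 = 24 | 1·0+4·5+6·0+1·4 = 24
Q: 4·6 = 24 | 1·0+4·0+6·4+1·0 = 24
gcd(4,1,4,6,1) = 1

Coefficients: [4, 1, 4, 6, 1]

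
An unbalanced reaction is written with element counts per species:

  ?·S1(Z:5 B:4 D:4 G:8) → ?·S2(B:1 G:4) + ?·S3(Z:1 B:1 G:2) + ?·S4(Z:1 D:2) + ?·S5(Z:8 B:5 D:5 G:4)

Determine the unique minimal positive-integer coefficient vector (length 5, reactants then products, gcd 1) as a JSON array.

Coefficients: [5, 6, 4, 5, 2]

Z: 5·5 = 25 | 6·0+4·1+5·1+2·8 = 25
B: 5·4 = 20 | 6·1+4·1+5·0+2·5 = 20
D: 5·4 = 20 | 6·0+4·0+5·2+2·5 = 20
G: 5·8 = 40 | 6·4+4·2+5·0+2·4 = 40
gcd(5,6,4,5,2) = 1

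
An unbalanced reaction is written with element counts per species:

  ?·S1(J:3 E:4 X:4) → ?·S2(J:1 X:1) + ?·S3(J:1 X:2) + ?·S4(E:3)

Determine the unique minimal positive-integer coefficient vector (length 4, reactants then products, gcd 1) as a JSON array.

J: 3·3 = 9 | 6·1+3·1+4·0 = 9
E: 3·4 = 12 | 6·0+3·0+4·3 = 12
X: 3·4 = 12 | 6·1+3·2+4·0 = 12
gcd(3,6,3,4) = 1

Coefficients: [3, 6, 3, 4]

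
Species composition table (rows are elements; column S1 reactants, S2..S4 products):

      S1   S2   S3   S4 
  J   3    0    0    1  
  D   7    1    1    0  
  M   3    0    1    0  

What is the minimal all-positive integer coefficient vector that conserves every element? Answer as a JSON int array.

Coefficients: [1, 4, 3, 3]

J: 1·3 = 3 | 4·0+3·0+3·1 = 3
D: 1·7 = 7 | 4·1+3·1+3·0 = 7
M: 1·3 = 3 | 4·0+3·1+3·0 = 3
gcd(1,4,3,3) = 1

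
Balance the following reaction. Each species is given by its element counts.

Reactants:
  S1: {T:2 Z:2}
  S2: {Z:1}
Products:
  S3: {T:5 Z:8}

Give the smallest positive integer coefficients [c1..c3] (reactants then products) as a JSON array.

Coefficients: [5, 6, 2]

T: 5·2+6·0 = 10 | 2·5 = 10
Z: 5·2+6·1 = 16 | 2·8 = 16
gcd(5,6,2) = 1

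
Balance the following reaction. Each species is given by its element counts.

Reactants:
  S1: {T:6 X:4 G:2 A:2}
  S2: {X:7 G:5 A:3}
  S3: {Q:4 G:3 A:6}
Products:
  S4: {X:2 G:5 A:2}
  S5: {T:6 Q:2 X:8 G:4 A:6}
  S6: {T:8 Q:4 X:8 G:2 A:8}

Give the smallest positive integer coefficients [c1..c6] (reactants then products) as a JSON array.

T: 6·6+4·0+4·0 = 36 | 6·0+2·6+3·8 = 36
Q: 6·0+4·0+4·4 = 16 | 6·0+2·2+3·4 = 16
X: 6·4+4·7+4·0 = 52 | 6·2+2·8+3·8 = 52
G: 6·2+4·5+4·3 = 44 | 6·5+2·4+3·2 = 44
A: 6·2+4·3+4·6 = 48 | 6·2+2·6+3·8 = 48
gcd(6,4,4,6,2,3) = 1

Coefficients: [6, 4, 4, 6, 2, 3]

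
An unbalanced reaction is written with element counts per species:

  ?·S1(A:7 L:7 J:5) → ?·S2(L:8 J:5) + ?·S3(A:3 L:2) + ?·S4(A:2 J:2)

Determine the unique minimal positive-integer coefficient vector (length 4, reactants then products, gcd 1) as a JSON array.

A: 4·7 = 28 | 2·0+6·3+5·2 = 28
L: 4·7 = 28 | 2·8+6·2+5·0 = 28
J: 4·5 = 20 | 2·5+6·0+5·2 = 20
gcd(4,2,6,5) = 1

Coefficients: [4, 2, 6, 5]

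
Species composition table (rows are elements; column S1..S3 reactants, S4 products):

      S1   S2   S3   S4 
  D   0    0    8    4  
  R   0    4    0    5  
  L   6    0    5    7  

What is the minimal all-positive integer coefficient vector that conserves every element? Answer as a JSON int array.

D: 3·0+5·0+2·8 = 16 | 4·4 = 16
R: 3·0+5·4+2·0 = 20 | 4·5 = 20
L: 3·6+5·0+2·5 = 28 | 4·7 = 28
gcd(3,5,2,4) = 1

Coefficients: [3, 5, 2, 4]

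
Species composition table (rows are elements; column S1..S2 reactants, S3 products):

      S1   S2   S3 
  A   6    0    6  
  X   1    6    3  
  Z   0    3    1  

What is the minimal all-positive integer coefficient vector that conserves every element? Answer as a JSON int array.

A: 3·6+1·0 = 18 | 3·6 = 18
X: 3·1+1·6 = 9 | 3·3 = 9
Z: 3·0+1·3 = 3 | 3·1 = 3
gcd(3,1,3) = 1

Coefficients: [3, 1, 3]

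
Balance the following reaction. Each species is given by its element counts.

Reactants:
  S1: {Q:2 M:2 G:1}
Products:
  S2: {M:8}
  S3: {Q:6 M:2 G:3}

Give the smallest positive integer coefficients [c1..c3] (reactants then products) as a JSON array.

Q: 6·2 = 12 | 1·0+2·6 = 12
M: 6·2 = 12 | 1·8+2·2 = 12
G: 6·1 = 6 | 1·0+2·3 = 6
gcd(6,1,2) = 1

Coefficients: [6, 1, 2]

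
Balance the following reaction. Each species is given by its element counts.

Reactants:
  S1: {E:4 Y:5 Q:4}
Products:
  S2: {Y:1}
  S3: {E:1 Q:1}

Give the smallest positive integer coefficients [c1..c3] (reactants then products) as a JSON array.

Coefficients: [1, 5, 4]

E: 1·4 = 4 | 5·0+4·1 = 4
Y: 1·5 = 5 | 5·1+4·0 = 5
Q: 1·4 = 4 | 5·0+4·1 = 4
gcd(1,5,4) = 1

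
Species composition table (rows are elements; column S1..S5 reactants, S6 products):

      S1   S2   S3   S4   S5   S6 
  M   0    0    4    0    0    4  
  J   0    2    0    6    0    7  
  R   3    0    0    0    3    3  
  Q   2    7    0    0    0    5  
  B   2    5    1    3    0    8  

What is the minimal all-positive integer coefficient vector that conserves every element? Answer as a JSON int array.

M: 3·0+2·0+4·4+4·0+1·0 = 16 | 4·4 = 16
J: 3·0+2·2+4·0+4·6+1·0 = 28 | 4·7 = 28
R: 3·3+2·0+4·0+4·0+1·3 = 12 | 4·3 = 12
Q: 3·2+2·7+4·0+4·0+1·0 = 20 | 4·5 = 20
B: 3·2+2·5+4·1+4·3+1·0 = 32 | 4·8 = 32
gcd(3,2,4,4,1,4) = 1

Coefficients: [3, 2, 4, 4, 1, 4]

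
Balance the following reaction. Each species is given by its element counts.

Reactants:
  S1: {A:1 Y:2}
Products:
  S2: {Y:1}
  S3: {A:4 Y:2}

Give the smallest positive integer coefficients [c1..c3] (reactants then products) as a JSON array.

A: 4·1 = 4 | 6·0+1·4 = 4
Y: 4·2 = 8 | 6·1+1·2 = 8
gcd(4,6,1) = 1

Coefficients: [4, 6, 1]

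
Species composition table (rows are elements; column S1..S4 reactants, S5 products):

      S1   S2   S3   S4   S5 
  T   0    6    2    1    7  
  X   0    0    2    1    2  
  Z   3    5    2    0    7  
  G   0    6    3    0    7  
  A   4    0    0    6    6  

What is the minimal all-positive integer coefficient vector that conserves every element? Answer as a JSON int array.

Coefficients: [3, 5, 4, 4, 6]

T: 3·0+5·6+4·2+4·1 = 42 | 6·7 = 42
X: 3·0+5·0+4·2+4·1 = 12 | 6·2 = 12
Z: 3·3+5·5+4·2+4·0 = 42 | 6·7 = 42
G: 3·0+5·6+4·3+4·0 = 42 | 6·7 = 42
A: 3·4+5·0+4·0+4·6 = 36 | 6·6 = 36
gcd(3,5,4,4,6) = 1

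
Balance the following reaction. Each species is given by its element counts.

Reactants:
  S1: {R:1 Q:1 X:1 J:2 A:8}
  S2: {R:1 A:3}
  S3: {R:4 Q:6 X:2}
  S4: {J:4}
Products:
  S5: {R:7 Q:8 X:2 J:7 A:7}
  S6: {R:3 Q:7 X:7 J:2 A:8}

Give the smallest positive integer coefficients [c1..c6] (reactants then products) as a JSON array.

Coefficients: [3, 4, 6, 6, 4, 1]

R: 3·1+4·1+6·4+6·0 = 31 | 4·7+1·3 = 31
Q: 3·1+4·0+6·6+6·0 = 39 | 4·8+1·7 = 39
X: 3·1+4·0+6·2+6·0 = 15 | 4·2+1·7 = 15
J: 3·2+4·0+6·0+6·4 = 30 | 4·7+1·2 = 30
A: 3·8+4·3+6·0+6·0 = 36 | 4·7+1·8 = 36
gcd(3,4,6,6,4,1) = 1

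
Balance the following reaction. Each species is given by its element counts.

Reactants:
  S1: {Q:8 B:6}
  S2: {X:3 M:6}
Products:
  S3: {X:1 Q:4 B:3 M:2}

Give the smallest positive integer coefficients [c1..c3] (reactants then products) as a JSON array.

X: 3·0+2·3 = 6 | 6·1 = 6
Q: 3·8+2·0 = 24 | 6·4 = 24
B: 3·6+2·0 = 18 | 6·3 = 18
M: 3·0+2·6 = 12 | 6·2 = 12
gcd(3,2,6) = 1

Coefficients: [3, 2, 6]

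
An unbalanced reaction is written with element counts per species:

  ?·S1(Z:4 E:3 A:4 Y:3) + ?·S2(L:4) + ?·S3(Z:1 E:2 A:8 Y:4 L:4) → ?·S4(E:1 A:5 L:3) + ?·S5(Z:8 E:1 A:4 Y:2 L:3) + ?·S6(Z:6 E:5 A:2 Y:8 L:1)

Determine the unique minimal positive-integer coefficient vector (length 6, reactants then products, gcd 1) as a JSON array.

Coefficients: [6, 4, 2, 6, 1, 3]

Z: 6·4+4·0+2·1 = 26 | 6·0+1·8+3·6 = 26
E: 6·3+4·0+2·2 = 22 | 6·1+1·1+3·5 = 22
A: 6·4+4·0+2·8 = 40 | 6·5+1·4+3·2 = 40
Y: 6·3+4·0+2·4 = 26 | 6·0+1·2+3·8 = 26
L: 6·0+4·4+2·4 = 24 | 6·3+1·3+3·1 = 24
gcd(6,4,2,6,1,3) = 1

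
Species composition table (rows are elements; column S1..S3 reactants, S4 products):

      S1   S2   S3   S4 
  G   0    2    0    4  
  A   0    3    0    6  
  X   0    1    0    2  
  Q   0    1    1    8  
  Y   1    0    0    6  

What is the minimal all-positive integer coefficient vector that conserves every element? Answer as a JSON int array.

Coefficients: [6, 2, 6, 1]

G: 6·0+2·2+6·0 = 4 | 1·4 = 4
A: 6·0+2·3+6·0 = 6 | 1·6 = 6
X: 6·0+2·1+6·0 = 2 | 1·2 = 2
Q: 6·0+2·1+6·1 = 8 | 1·8 = 8
Y: 6·1+2·0+6·0 = 6 | 1·6 = 6
gcd(6,2,6,1) = 1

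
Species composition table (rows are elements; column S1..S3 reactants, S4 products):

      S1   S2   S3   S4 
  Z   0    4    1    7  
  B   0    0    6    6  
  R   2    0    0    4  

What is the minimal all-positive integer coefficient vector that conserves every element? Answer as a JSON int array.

Coefficients: [4, 3, 2, 2]

Z: 4·0+3·4+2·1 = 14 | 2·7 = 14
B: 4·0+3·0+2·6 = 12 | 2·6 = 12
R: 4·2+3·0+2·0 = 8 | 2·4 = 8
gcd(4,3,2,2) = 1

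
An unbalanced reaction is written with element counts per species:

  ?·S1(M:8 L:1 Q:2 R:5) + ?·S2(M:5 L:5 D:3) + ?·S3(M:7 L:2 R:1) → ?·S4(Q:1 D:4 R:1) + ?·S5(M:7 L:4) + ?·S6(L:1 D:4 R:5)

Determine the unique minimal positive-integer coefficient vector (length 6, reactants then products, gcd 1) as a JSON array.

Coefficients: [1, 4, 2, 2, 6, 1]

M: 1·8+4·5+2·7 = 42 | 2·0+6·7+1·0 = 42
L: 1·1+4·5+2·2 = 25 | 2·0+6·4+1·1 = 25
Q: 1·2+4·0+2·0 = 2 | 2·1+6·0+1·0 = 2
D: 1·0+4·3+2·0 = 12 | 2·4+6·0+1·4 = 12
R: 1·5+4·0+2·1 = 7 | 2·1+6·0+1·5 = 7
gcd(1,4,2,2,6,1) = 1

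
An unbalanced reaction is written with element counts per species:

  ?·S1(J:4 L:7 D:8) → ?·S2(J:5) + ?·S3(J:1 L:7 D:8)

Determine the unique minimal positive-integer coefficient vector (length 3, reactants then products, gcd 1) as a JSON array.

J: 5·4 = 20 | 3·5+5·1 = 20
L: 5·7 = 35 | 3·0+5·7 = 35
D: 5·8 = 40 | 3·0+5·8 = 40
gcd(5,3,5) = 1

Coefficients: [5, 3, 5]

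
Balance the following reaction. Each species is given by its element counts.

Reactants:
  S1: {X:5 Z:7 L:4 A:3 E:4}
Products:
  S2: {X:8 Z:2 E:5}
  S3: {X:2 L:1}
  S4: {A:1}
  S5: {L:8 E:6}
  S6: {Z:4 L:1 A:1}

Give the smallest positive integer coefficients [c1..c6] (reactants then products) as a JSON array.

Coefficients: [4, 2, 2, 6, 1, 6]

X: 4·5 = 20 | 2·8+2·2+6·0+1·0+6·0 = 20
Z: 4·7 = 28 | 2·2+2·0+6·0+1·0+6·4 = 28
L: 4·4 = 16 | 2·0+2·1+6·0+1·8+6·1 = 16
A: 4·3 = 12 | 2·0+2·0+6·1+1·0+6·1 = 12
E: 4·4 = 16 | 2·5+2·0+6·0+1·6+6·0 = 16
gcd(4,2,2,6,1,6) = 1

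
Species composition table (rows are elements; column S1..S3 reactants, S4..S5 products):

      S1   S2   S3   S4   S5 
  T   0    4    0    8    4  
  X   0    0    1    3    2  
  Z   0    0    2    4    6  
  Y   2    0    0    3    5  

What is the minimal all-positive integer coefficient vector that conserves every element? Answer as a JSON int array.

T: 4·0+3·4+5·0 = 12 | 1·8+1·4 = 12
X: 4·0+3·0+5·1 = 5 | 1·3+1·2 = 5
Z: 4·0+3·0+5·2 = 10 | 1·4+1·6 = 10
Y: 4·2+3·0+5·0 = 8 | 1·3+1·5 = 8
gcd(4,3,5,1,1) = 1

Coefficients: [4, 3, 5, 1, 1]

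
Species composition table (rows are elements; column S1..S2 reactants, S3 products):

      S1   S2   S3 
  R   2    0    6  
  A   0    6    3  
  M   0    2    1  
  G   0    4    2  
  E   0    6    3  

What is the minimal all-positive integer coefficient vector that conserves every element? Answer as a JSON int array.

Coefficients: [6, 1, 2]

R: 6·2+1·0 = 12 | 2·6 = 12
A: 6·0+1·6 = 6 | 2·3 = 6
M: 6·0+1·2 = 2 | 2·1 = 2
G: 6·0+1·4 = 4 | 2·2 = 4
E: 6·0+1·6 = 6 | 2·3 = 6
gcd(6,1,2) = 1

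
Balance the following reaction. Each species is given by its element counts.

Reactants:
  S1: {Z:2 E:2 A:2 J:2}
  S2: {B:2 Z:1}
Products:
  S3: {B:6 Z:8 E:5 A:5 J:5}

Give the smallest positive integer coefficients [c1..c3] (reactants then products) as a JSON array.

B: 5·0+6·2 = 12 | 2·6 = 12
Z: 5·2+6·1 = 16 | 2·8 = 16
E: 5·2+6·0 = 10 | 2·5 = 10
A: 5·2+6·0 = 10 | 2·5 = 10
J: 5·2+6·0 = 10 | 2·5 = 10
gcd(5,6,2) = 1

Coefficients: [5, 6, 2]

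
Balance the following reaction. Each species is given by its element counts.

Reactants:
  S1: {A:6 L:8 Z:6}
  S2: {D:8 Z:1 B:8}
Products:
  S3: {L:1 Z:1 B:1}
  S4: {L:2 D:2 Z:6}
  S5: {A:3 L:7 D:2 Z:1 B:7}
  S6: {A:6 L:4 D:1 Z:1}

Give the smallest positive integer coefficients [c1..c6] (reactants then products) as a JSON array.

A: 5·6+2·0 = 30 | 2·0+4·0+2·3+4·6 = 30
L: 5·8+2·0 = 40 | 2·1+4·2+2·7+4·4 = 40
D: 5·0+2·8 = 16 | 2·0+4·2+2·2+4·1 = 16
Z: 5·6+2·1 = 32 | 2·1+4·6+2·1+4·1 = 32
B: 5·0+2·8 = 16 | 2·1+4·0+2·7+4·0 = 16
gcd(5,2,2,4,2,4) = 1

Coefficients: [5, 2, 2, 4, 2, 4]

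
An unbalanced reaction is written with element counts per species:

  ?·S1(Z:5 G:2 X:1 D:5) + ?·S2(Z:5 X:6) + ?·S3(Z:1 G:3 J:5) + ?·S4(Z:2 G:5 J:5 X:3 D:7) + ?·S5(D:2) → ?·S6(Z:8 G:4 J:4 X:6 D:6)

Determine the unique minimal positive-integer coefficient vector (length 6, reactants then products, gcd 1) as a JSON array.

Coefficients: [3, 4, 3, 1, 4, 5]

Z: 3·5+4·5+3·1+1·2+4·0 = 40 | 5·8 = 40
G: 3·2+4·0+3·3+1·5+4·0 = 20 | 5·4 = 20
J: 3·0+4·0+3·5+1·5+4·0 = 20 | 5·4 = 20
X: 3·1+4·6+3·0+1·3+4·0 = 30 | 5·6 = 30
D: 3·5+4·0+3·0+1·7+4·2 = 30 | 5·6 = 30
gcd(3,4,3,1,4,5) = 1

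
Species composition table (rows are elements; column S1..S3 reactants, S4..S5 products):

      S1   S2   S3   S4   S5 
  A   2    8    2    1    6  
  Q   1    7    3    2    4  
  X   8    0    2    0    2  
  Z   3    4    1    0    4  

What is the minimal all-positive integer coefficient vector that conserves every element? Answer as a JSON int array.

Coefficients: [1, 4, 1, 6, 5]

A: 1·2+4·8+1·2 = 36 | 6·1+5·6 = 36
Q: 1·1+4·7+1·3 = 32 | 6·2+5·4 = 32
X: 1·8+4·0+1·2 = 10 | 6·0+5·2 = 10
Z: 1·3+4·4+1·1 = 20 | 6·0+5·4 = 20
gcd(1,4,1,6,5) = 1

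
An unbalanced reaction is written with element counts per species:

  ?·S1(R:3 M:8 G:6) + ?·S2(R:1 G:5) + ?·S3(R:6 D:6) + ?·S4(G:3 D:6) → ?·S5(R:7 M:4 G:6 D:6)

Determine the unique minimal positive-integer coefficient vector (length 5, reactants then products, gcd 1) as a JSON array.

R: 3·3+3·1+5·6+1·0 = 42 | 6·7 = 42
M: 3·8+3·0+5·0+1·0 = 24 | 6·4 = 24
G: 3·6+3·5+5·0+1·3 = 36 | 6·6 = 36
D: 3·0+3·0+5·6+1·6 = 36 | 6·6 = 36
gcd(3,3,5,1,6) = 1

Coefficients: [3, 3, 5, 1, 6]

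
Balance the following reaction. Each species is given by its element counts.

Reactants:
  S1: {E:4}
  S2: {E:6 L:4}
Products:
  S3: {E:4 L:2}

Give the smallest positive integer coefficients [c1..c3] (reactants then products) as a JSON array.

Coefficients: [1, 2, 4]

E: 1·4+2·6 = 16 | 4·4 = 16
L: 1·0+2·4 = 8 | 4·2 = 8
gcd(1,2,4) = 1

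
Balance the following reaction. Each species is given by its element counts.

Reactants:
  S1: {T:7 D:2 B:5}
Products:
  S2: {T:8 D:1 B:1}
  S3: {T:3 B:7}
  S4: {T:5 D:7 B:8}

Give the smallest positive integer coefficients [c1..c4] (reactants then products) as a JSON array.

Coefficients: [5, 3, 2, 1]

T: 5·7 = 35 | 3·8+2·3+1·5 = 35
D: 5·2 = 10 | 3·1+2·0+1·7 = 10
B: 5·5 = 25 | 3·1+2·7+1·8 = 25
gcd(5,3,2,1) = 1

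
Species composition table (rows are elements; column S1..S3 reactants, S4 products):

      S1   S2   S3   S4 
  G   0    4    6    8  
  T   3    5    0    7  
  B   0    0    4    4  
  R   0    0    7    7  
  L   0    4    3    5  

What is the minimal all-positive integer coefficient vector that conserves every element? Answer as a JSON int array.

G: 3·0+1·4+2·6 = 16 | 2·8 = 16
T: 3·3+1·5+2·0 = 14 | 2·7 = 14
B: 3·0+1·0+2·4 = 8 | 2·4 = 8
R: 3·0+1·0+2·7 = 14 | 2·7 = 14
L: 3·0+1·4+2·3 = 10 | 2·5 = 10
gcd(3,1,2,2) = 1

Coefficients: [3, 1, 2, 2]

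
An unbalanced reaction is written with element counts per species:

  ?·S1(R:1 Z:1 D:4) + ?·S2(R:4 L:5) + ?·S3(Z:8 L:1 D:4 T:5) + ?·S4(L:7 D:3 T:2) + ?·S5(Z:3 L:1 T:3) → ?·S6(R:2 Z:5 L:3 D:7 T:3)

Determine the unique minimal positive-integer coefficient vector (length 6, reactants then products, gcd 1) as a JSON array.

R: 6·1+1·4+2·0+1·0+1·0 = 10 | 5·2 = 10
Z: 6·1+1·0+2·8+1·0+1·3 = 25 | 5·5 = 25
L: 6·0+1·5+2·1+1·7+1·1 = 15 | 5·3 = 15
D: 6·4+1·0+2·4+1·3+1·0 = 35 | 5·7 = 35
T: 6·0+1·0+2·5+1·2+1·3 = 15 | 5·3 = 15
gcd(6,1,2,1,1,5) = 1

Coefficients: [6, 1, 2, 1, 1, 5]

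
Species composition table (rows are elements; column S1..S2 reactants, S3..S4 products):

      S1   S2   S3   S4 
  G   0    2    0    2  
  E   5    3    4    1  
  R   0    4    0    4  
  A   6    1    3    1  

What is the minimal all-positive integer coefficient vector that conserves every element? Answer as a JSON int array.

G: 2·0+3·2 = 6 | 4·0+3·2 = 6
E: 2·5+3·3 = 19 | 4·4+3·1 = 19
R: 2·0+3·4 = 12 | 4·0+3·4 = 12
A: 2·6+3·1 = 15 | 4·3+3·1 = 15
gcd(2,3,4,3) = 1

Coefficients: [2, 3, 4, 3]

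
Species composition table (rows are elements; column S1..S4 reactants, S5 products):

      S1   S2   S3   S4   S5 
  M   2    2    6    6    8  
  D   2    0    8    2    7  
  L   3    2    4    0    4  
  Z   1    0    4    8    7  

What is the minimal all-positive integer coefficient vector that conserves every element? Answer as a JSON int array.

Coefficients: [2, 1, 4, 3, 6]

M: 2·2+1·2+4·6+3·6 = 48 | 6·8 = 48
D: 2·2+1·0+4·8+3·2 = 42 | 6·7 = 42
L: 2·3+1·2+4·4+3·0 = 24 | 6·4 = 24
Z: 2·1+1·0+4·4+3·8 = 42 | 6·7 = 42
gcd(2,1,4,3,6) = 1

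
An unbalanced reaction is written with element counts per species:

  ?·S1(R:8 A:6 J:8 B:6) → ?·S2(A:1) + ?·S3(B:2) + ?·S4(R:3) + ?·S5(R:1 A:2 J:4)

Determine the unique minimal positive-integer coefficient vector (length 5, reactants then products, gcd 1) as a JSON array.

Coefficients: [1, 2, 3, 2, 2]

R: 1·8 = 8 | 2·0+3·0+2·3+2·1 = 8
A: 1·6 = 6 | 2·1+3·0+2·0+2·2 = 6
J: 1·8 = 8 | 2·0+3·0+2·0+2·4 = 8
B: 1·6 = 6 | 2·0+3·2+2·0+2·0 = 6
gcd(1,2,3,2,2) = 1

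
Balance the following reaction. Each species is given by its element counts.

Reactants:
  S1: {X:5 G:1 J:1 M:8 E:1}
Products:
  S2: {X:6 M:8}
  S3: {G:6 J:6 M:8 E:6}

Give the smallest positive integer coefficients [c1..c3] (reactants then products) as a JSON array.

Coefficients: [6, 5, 1]

X: 6·5 = 30 | 5·6+1·0 = 30
G: 6·1 = 6 | 5·0+1·6 = 6
J: 6·1 = 6 | 5·0+1·6 = 6
M: 6·8 = 48 | 5·8+1·8 = 48
E: 6·1 = 6 | 5·0+1·6 = 6
gcd(6,5,1) = 1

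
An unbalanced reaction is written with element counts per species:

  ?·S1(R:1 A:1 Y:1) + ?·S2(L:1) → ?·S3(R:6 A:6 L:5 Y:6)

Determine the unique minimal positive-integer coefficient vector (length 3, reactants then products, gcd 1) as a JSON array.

Coefficients: [6, 5, 1]

R: 6·1+5·0 = 6 | 1·6 = 6
A: 6·1+5·0 = 6 | 1·6 = 6
L: 6·0+5·1 = 5 | 1·5 = 5
Y: 6·1+5·0 = 6 | 1·6 = 6
gcd(6,5,1) = 1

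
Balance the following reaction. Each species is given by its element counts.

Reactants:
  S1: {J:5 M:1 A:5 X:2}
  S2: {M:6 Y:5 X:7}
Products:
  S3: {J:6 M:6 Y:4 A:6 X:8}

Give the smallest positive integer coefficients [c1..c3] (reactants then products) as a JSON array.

J: 6·5+4·0 = 30 | 5·6 = 30
M: 6·1+4·6 = 30 | 5·6 = 30
Y: 6·0+4·5 = 20 | 5·4 = 20
A: 6·5+4·0 = 30 | 5·6 = 30
X: 6·2+4·7 = 40 | 5·8 = 40
gcd(6,4,5) = 1

Coefficients: [6, 4, 5]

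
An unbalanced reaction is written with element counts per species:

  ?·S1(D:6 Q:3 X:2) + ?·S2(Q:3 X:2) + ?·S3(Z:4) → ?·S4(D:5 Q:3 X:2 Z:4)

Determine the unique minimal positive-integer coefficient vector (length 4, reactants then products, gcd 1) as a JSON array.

Coefficients: [5, 1, 6, 6]

D: 5·6+1·0+6·0 = 30 | 6·5 = 30
Q: 5·3+1·3+6·0 = 18 | 6·3 = 18
X: 5·2+1·2+6·0 = 12 | 6·2 = 12
Z: 5·0+1·0+6·4 = 24 | 6·4 = 24
gcd(5,1,6,6) = 1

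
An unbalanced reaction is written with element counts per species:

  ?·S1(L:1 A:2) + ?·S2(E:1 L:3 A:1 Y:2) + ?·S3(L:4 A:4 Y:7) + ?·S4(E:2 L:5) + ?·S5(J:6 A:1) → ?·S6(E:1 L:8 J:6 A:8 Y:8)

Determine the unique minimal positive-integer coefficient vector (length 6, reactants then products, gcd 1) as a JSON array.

Coefficients: [5, 2, 4, 1, 4, 4]

E: 5·0+2·1+4·0+1·2+4·0 = 4 | 4·1 = 4
L: 5·1+2·3+4·4+1·5+4·0 = 32 | 4·8 = 32
J: 5·0+2·0+4·0+1·0+4·6 = 24 | 4·6 = 24
A: 5·2+2·1+4·4+1·0+4·1 = 32 | 4·8 = 32
Y: 5·0+2·2+4·7+1·0+4·0 = 32 | 4·8 = 32
gcd(5,2,4,1,4,4) = 1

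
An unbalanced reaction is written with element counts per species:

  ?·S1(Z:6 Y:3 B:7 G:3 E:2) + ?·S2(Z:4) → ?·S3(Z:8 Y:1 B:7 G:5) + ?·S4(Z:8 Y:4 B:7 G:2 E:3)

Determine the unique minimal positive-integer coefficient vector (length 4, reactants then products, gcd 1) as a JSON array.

Coefficients: [6, 3, 2, 4]

Z: 6·6+3·4 = 48 | 2·8+4·8 = 48
Y: 6·3+3·0 = 18 | 2·1+4·4 = 18
B: 6·7+3·0 = 42 | 2·7+4·7 = 42
G: 6·3+3·0 = 18 | 2·5+4·2 = 18
E: 6·2+3·0 = 12 | 2·0+4·3 = 12
gcd(6,3,2,4) = 1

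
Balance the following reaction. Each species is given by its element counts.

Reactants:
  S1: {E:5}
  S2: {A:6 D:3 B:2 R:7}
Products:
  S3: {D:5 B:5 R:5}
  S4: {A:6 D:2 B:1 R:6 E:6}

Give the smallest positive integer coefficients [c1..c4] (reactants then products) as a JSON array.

Coefficients: [6, 5, 1, 5]

A: 6·0+5·6 = 30 | 1·0+5·6 = 30
D: 6·0+5·3 = 15 | 1·5+5·2 = 15
B: 6·0+5·2 = 10 | 1·5+5·1 = 10
R: 6·0+5·7 = 35 | 1·5+5·6 = 35
E: 6·5+5·0 = 30 | 1·0+5·6 = 30
gcd(6,5,1,5) = 1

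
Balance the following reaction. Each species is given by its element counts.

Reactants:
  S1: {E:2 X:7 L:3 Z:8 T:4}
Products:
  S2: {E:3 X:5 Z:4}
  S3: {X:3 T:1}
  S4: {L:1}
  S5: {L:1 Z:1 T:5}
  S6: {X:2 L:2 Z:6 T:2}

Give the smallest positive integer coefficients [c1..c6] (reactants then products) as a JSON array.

Coefficients: [6, 4, 4, 6, 2, 5]

E: 6·2 = 12 | 4·3+4·0+6·0+2·0+5·0 = 12
X: 6·7 = 42 | 4·5+4·3+6·0+2·0+5·2 = 42
L: 6·3 = 18 | 4·0+4·0+6·1+2·1+5·2 = 18
Z: 6·8 = 48 | 4·4+4·0+6·0+2·1+5·6 = 48
T: 6·4 = 24 | 4·0+4·1+6·0+2·5+5·2 = 24
gcd(6,4,4,6,2,5) = 1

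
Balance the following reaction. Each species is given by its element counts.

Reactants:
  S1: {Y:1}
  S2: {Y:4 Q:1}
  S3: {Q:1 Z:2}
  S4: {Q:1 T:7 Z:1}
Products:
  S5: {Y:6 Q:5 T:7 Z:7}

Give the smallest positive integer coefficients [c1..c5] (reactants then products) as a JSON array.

Coefficients: [2, 1, 3, 1, 1]

Y: 2·1+1·4+3·0+1·0 = 6 | 1·6 = 6
Q: 2·0+1·1+3·1+1·1 = 5 | 1·5 = 5
T: 2·0+1·0+3·0+1·7 = 7 | 1·7 = 7
Z: 2·0+1·0+3·2+1·1 = 7 | 1·7 = 7
gcd(2,1,3,1,1) = 1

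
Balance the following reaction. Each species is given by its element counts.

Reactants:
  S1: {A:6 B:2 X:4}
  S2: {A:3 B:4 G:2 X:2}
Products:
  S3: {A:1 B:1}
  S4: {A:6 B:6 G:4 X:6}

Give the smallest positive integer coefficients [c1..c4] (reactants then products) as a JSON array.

Coefficients: [1, 4, 6, 2]

A: 1·6+4·3 = 18 | 6·1+2·6 = 18
B: 1·2+4·4 = 18 | 6·1+2·6 = 18
G: 1·0+4·2 = 8 | 6·0+2·4 = 8
X: 1·4+4·2 = 12 | 6·0+2·6 = 12
gcd(1,4,6,2) = 1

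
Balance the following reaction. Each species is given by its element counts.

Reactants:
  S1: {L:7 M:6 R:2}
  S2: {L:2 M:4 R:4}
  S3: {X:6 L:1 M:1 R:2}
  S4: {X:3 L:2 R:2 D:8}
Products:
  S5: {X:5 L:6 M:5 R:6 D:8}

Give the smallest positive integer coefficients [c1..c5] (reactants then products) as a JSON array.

Coefficients: [1, 2, 1, 3, 3]

X: 1·0+2·0+1·6+3·3 = 15 | 3·5 = 15
L: 1·7+2·2+1·1+3·2 = 18 | 3·6 = 18
M: 1·6+2·4+1·1+3·0 = 15 | 3·5 = 15
R: 1·2+2·4+1·2+3·2 = 18 | 3·6 = 18
D: 1·0+2·0+1·0+3·8 = 24 | 3·8 = 24
gcd(1,2,1,3,3) = 1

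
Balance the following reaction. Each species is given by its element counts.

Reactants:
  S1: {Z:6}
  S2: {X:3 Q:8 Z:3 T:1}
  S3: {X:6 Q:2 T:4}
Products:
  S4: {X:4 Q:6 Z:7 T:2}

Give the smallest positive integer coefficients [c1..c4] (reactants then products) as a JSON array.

Coefficients: [5, 4, 2, 6]

X: 5·0+4·3+2·6 = 24 | 6·4 = 24
Q: 5·0+4·8+2·2 = 36 | 6·6 = 36
Z: 5·6+4·3+2·0 = 42 | 6·7 = 42
T: 5·0+4·1+2·4 = 12 | 6·2 = 12
gcd(5,4,2,6) = 1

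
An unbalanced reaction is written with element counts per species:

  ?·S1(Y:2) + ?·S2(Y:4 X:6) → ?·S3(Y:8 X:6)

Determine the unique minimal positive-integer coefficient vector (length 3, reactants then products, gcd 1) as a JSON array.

Y: 2·2+1·4 = 8 | 1·8 = 8
X: 2·0+1·6 = 6 | 1·6 = 6
gcd(2,1,1) = 1

Coefficients: [2, 1, 1]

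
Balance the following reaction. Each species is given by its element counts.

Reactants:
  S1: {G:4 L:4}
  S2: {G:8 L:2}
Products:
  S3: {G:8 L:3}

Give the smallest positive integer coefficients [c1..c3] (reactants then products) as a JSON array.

G: 2·4+5·8 = 48 | 6·8 = 48
L: 2·4+5·2 = 18 | 6·3 = 18
gcd(2,5,6) = 1

Coefficients: [2, 5, 6]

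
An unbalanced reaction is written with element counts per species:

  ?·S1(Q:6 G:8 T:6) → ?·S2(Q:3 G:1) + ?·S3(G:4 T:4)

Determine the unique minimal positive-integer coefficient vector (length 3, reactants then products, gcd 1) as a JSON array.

Q: 2·6 = 12 | 4·3+3·0 = 12
G: 2·8 = 16 | 4·1+3·4 = 16
T: 2·6 = 12 | 4·0+3·4 = 12
gcd(2,4,3) = 1

Coefficients: [2, 4, 3]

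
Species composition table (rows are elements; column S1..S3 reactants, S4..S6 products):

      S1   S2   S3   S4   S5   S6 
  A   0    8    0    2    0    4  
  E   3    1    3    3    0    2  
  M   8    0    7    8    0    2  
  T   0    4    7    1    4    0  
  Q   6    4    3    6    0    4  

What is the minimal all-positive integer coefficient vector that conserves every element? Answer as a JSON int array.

Coefficients: [5, 3, 2, 6, 5, 3]

A: 5·0+3·8+2·0 = 24 | 6·2+5·0+3·4 = 24
E: 5·3+3·1+2·3 = 24 | 6·3+5·0+3·2 = 24
M: 5·8+3·0+2·7 = 54 | 6·8+5·0+3·2 = 54
T: 5·0+3·4+2·7 = 26 | 6·1+5·4+3·0 = 26
Q: 5·6+3·4+2·3 = 48 | 6·6+5·0+3·4 = 48
gcd(5,3,2,6,5,3) = 1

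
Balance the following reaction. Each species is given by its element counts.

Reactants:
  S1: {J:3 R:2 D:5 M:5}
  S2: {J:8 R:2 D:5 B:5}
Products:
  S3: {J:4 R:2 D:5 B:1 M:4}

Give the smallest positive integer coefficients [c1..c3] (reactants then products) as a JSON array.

J: 4·3+1·8 = 20 | 5·4 = 20
R: 4·2+1·2 = 10 | 5·2 = 10
D: 4·5+1·5 = 25 | 5·5 = 25
B: 4·0+1·5 = 5 | 5·1 = 5
M: 4·5+1·0 = 20 | 5·4 = 20
gcd(4,1,5) = 1

Coefficients: [4, 1, 5]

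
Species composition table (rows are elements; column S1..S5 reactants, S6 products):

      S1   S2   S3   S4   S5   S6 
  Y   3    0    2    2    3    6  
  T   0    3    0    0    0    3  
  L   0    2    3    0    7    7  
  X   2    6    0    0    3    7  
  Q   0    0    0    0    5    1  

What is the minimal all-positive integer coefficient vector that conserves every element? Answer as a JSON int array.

Coefficients: [1, 5, 6, 6, 1, 5]

Y: 1·3+5·0+6·2+6·2+1·3 = 30 | 5·6 = 30
T: 1·0+5·3+6·0+6·0+1·0 = 15 | 5·3 = 15
L: 1·0+5·2+6·3+6·0+1·7 = 35 | 5·7 = 35
X: 1·2+5·6+6·0+6·0+1·3 = 35 | 5·7 = 35
Q: 1·0+5·0+6·0+6·0+1·5 = 5 | 5·1 = 5
gcd(1,5,6,6,1,5) = 1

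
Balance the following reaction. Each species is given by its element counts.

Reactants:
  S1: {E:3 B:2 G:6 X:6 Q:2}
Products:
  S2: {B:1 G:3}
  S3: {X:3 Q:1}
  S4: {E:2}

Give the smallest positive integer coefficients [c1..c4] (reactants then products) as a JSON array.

E: 2·3 = 6 | 4·0+4·0+3·2 = 6
B: 2·2 = 4 | 4·1+4·0+3·0 = 4
G: 2·6 = 12 | 4·3+4·0+3·0 = 12
X: 2·6 = 12 | 4·0+4·3+3·0 = 12
Q: 2·2 = 4 | 4·0+4·1+3·0 = 4
gcd(2,4,4,3) = 1

Coefficients: [2, 4, 4, 3]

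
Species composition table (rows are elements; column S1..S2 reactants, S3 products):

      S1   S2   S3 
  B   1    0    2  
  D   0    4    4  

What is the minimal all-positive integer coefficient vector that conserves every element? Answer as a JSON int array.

B: 2·1+1·0 = 2 | 1·2 = 2
D: 2·0+1·4 = 4 | 1·4 = 4
gcd(2,1,1) = 1

Coefficients: [2, 1, 1]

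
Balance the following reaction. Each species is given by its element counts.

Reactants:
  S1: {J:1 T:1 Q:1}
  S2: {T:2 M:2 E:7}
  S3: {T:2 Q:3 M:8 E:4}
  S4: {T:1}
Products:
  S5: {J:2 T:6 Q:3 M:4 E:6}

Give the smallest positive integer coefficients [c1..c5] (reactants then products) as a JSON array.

J: 6·1+2·0+1·0+6·0 = 6 | 3·2 = 6
T: 6·1+2·2+1·2+6·1 = 18 | 3·6 = 18
Q: 6·1+2·0+1·3+6·0 = 9 | 3·3 = 9
M: 6·0+2·2+1·8+6·0 = 12 | 3·4 = 12
E: 6·0+2·7+1·4+6·0 = 18 | 3·6 = 18
gcd(6,2,1,6,3) = 1

Coefficients: [6, 2, 1, 6, 3]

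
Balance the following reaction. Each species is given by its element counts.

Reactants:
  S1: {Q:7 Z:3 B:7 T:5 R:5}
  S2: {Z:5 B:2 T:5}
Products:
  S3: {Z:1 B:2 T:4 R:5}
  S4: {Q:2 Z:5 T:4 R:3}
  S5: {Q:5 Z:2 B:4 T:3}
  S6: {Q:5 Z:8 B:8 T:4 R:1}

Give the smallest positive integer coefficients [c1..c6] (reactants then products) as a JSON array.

Q: 6·7+4·0 = 42 | 5·0+1·2+6·5+2·5 = 42
Z: 6·3+4·5 = 38 | 5·1+1·5+6·2+2·8 = 38
B: 6·7+4·2 = 50 | 5·2+1·0+6·4+2·8 = 50
T: 6·5+4·5 = 50 | 5·4+1·4+6·3+2·4 = 50
R: 6·5+4·0 = 30 | 5·5+1·3+6·0+2·1 = 30
gcd(6,4,5,1,6,2) = 1

Coefficients: [6, 4, 5, 1, 6, 2]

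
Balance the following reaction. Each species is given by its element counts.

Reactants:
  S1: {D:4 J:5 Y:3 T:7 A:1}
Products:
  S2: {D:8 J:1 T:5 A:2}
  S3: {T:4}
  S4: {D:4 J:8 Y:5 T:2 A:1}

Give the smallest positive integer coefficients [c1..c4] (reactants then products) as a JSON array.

D: 5·4 = 20 | 1·8+6·0+3·4 = 20
J: 5·5 = 25 | 1·1+6·0+3·8 = 25
Y: 5·3 = 15 | 1·0+6·0+3·5 = 15
T: 5·7 = 35 | 1·5+6·4+3·2 = 35
A: 5·1 = 5 | 1·2+6·0+3·1 = 5
gcd(5,1,6,3) = 1

Coefficients: [5, 1, 6, 3]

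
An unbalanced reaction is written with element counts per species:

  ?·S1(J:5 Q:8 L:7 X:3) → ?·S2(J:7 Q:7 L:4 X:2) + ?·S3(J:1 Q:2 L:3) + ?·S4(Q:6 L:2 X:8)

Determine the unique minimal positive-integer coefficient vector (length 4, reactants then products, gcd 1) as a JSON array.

Coefficients: [4, 2, 6, 1]

J: 4·5 = 20 | 2·7+6·1+1·0 = 20
Q: 4·8 = 32 | 2·7+6·2+1·6 = 32
L: 4·7 = 28 | 2·4+6·3+1·2 = 28
X: 4·3 = 12 | 2·2+6·0+1·8 = 12
gcd(4,2,6,1) = 1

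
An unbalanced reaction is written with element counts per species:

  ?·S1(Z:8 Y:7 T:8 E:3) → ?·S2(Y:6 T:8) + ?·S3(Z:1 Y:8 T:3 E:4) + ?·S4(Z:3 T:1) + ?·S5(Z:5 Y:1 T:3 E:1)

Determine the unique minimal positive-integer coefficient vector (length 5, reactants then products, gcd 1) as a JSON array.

Z: 6·8 = 48 | 2·0+3·1+5·3+6·5 = 48
Y: 6·7 = 42 | 2·6+3·8+5·0+6·1 = 42
T: 6·8 = 48 | 2·8+3·3+5·1+6·3 = 48
E: 6·3 = 18 | 2·0+3·4+5·0+6·1 = 18
gcd(6,2,3,5,6) = 1

Coefficients: [6, 2, 3, 5, 6]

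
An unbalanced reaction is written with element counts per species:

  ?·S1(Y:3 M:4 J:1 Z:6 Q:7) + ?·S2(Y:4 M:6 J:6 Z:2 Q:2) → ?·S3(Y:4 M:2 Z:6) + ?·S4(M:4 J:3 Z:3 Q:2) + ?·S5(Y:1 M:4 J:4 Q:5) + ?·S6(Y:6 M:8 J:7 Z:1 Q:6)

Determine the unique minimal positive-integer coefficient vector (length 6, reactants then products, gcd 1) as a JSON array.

Y: 4·3+5·4 = 32 | 5·4+1·0+6·1+1·6 = 32
M: 4·4+5·6 = 46 | 5·2+1·4+6·4+1·8 = 46
J: 4·1+5·6 = 34 | 5·0+1·3+6·4+1·7 = 34
Z: 4·6+5·2 = 34 | 5·6+1·3+6·0+1·1 = 34
Q: 4·7+5·2 = 38 | 5·0+1·2+6·5+1·6 = 38
gcd(4,5,5,1,6,1) = 1

Coefficients: [4, 5, 5, 1, 6, 1]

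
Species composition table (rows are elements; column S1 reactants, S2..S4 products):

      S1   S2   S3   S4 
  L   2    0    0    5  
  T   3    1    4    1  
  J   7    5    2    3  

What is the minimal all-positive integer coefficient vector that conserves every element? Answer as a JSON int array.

Coefficients: [5, 5, 2, 2]

L: 5·2 = 10 | 5·0+2·0+2·5 = 10
T: 5·3 = 15 | 5·1+2·4+2·1 = 15
J: 5·7 = 35 | 5·5+2·2+2·3 = 35
gcd(5,5,2,2) = 1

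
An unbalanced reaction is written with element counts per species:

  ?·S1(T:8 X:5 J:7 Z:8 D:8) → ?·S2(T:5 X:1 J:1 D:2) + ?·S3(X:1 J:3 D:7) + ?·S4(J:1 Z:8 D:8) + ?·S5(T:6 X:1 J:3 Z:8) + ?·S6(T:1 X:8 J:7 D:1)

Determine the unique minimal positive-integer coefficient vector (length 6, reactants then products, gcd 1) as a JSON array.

Coefficients: [5, 4, 2, 2, 3, 2]

T: 5·8 = 40 | 4·5+2·0+2·0+3·6+2·1 = 40
X: 5·5 = 25 | 4·1+2·1+2·0+3·1+2·8 = 25
J: 5·7 = 35 | 4·1+2·3+2·1+3·3+2·7 = 35
Z: 5·8 = 40 | 4·0+2·0+2·8+3·8+2·0 = 40
D: 5·8 = 40 | 4·2+2·7+2·8+3·0+2·1 = 40
gcd(5,4,2,2,3,2) = 1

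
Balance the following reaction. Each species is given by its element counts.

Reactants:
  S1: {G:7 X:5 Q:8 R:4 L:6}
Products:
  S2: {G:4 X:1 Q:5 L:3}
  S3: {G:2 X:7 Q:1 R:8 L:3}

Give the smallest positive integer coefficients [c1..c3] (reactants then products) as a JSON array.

Coefficients: [2, 3, 1]

G: 2·7 = 14 | 3·4+1·2 = 14
X: 2·5 = 10 | 3·1+1·7 = 10
Q: 2·8 = 16 | 3·5+1·1 = 16
R: 2·4 = 8 | 3·0+1·8 = 8
L: 2·6 = 12 | 3·3+1·3 = 12
gcd(2,3,1) = 1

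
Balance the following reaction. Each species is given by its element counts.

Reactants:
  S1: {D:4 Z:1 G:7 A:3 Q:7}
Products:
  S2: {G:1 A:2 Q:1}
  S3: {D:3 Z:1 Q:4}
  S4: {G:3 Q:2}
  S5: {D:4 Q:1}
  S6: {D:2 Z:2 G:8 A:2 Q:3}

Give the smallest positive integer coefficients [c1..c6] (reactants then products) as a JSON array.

Coefficients: [4, 5, 2, 5, 2, 1]

D: 4·4 = 16 | 5·0+2·3+5·0+2·4+1·2 = 16
Z: 4·1 = 4 | 5·0+2·1+5·0+2·0+1·2 = 4
G: 4·7 = 28 | 5·1+2·0+5·3+2·0+1·8 = 28
A: 4·3 = 12 | 5·2+2·0+5·0+2·0+1·2 = 12
Q: 4·7 = 28 | 5·1+2·4+5·2+2·1+1·3 = 28
gcd(4,5,2,5,2,1) = 1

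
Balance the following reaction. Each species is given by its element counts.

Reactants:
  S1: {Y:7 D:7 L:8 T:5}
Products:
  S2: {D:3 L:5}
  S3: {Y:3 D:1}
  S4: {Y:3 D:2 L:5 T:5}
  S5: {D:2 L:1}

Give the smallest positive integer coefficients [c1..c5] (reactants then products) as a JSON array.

Coefficients: [3, 1, 4, 3, 4]

Y: 3·7 = 21 | 1·0+4·3+3·3+4·0 = 21
D: 3·7 = 21 | 1·3+4·1+3·2+4·2 = 21
L: 3·8 = 24 | 1·5+4·0+3·5+4·1 = 24
T: 3·5 = 15 | 1·0+4·0+3·5+4·0 = 15
gcd(3,1,4,3,4) = 1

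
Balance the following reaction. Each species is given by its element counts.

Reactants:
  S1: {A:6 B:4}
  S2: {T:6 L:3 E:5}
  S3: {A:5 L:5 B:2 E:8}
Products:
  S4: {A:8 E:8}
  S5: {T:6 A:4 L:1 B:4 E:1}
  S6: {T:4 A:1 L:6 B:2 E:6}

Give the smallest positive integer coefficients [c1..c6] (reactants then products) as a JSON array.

Coefficients: [3, 6, 4, 3, 2, 6]

T: 3·0+6·6+4·0 = 36 | 3·0+2·6+6·4 = 36
A: 3·6+6·0+4·5 = 38 | 3·8+2·4+6·1 = 38
L: 3·0+6·3+4·5 = 38 | 3·0+2·1+6·6 = 38
B: 3·4+6·0+4·2 = 20 | 3·0+2·4+6·2 = 20
E: 3·0+6·5+4·8 = 62 | 3·8+2·1+6·6 = 62
gcd(3,6,4,3,2,6) = 1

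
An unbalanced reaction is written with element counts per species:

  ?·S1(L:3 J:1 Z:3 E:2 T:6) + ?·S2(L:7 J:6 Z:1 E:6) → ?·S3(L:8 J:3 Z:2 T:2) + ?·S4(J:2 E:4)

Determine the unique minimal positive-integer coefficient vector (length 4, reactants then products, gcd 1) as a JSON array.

Coefficients: [1, 3, 3, 5]

L: 1·3+3·7 = 24 | 3·8+5·0 = 24
J: 1·1+3·6 = 19 | 3·3+5·2 = 19
Z: 1·3+3·1 = 6 | 3·2+5·0 = 6
E: 1·2+3·6 = 20 | 3·0+5·4 = 20
T: 1·6+3·0 = 6 | 3·2+5·0 = 6
gcd(1,3,3,5) = 1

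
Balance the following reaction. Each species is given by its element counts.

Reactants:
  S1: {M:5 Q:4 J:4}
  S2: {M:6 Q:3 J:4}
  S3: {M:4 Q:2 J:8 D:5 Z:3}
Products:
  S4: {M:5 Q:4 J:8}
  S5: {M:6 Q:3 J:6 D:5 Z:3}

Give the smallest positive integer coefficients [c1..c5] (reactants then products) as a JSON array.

Coefficients: [5, 2, 6, 5, 6]

M: 5·5+2·6+6·4 = 61 | 5·5+6·6 = 61
Q: 5·4+2·3+6·2 = 38 | 5·4+6·3 = 38
J: 5·4+2·4+6·8 = 76 | 5·8+6·6 = 76
D: 5·0+2·0+6·5 = 30 | 5·0+6·5 = 30
Z: 5·0+2·0+6·3 = 18 | 5·0+6·3 = 18
gcd(5,2,6,5,6) = 1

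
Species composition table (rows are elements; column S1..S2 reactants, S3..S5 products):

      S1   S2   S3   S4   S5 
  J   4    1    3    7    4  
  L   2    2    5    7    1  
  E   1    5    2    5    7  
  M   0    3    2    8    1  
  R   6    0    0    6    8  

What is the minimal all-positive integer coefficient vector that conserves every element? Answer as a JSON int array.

J: 5·4+5·1 = 25 | 2·3+1·7+3·4 = 25
L: 5·2+5·2 = 20 | 2·5+1·7+3·1 = 20
E: 5·1+5·5 = 30 | 2·2+1·5+3·7 = 30
M: 5·0+5·3 = 15 | 2·2+1·8+3·1 = 15
R: 5·6+5·0 = 30 | 2·0+1·6+3·8 = 30
gcd(5,5,2,1,3) = 1

Coefficients: [5, 5, 2, 1, 3]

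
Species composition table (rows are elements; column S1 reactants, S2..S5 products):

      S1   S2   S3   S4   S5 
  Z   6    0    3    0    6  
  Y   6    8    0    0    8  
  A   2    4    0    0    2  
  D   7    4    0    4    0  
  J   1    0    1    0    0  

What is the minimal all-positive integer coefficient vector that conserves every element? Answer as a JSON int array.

Coefficients: [4, 1, 4, 6, 2]

Z: 4·6 = 24 | 1·0+4·3+6·0+2·6 = 24
Y: 4·6 = 24 | 1·8+4·0+6·0+2·8 = 24
A: 4·2 = 8 | 1·4+4·0+6·0+2·2 = 8
D: 4·7 = 28 | 1·4+4·0+6·4+2·0 = 28
J: 4·1 = 4 | 1·0+4·1+6·0+2·0 = 4
gcd(4,1,4,6,2) = 1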